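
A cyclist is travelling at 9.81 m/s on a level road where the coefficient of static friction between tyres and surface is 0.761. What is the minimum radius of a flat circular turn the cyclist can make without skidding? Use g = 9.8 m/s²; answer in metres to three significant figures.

At the limit, μ_s m g = m v²/r, so r_min = v²/(μ_s g) = (9.81)²/(0.761 × 9.8) = 96.24/7.458 = 12.90 m.

12.9 m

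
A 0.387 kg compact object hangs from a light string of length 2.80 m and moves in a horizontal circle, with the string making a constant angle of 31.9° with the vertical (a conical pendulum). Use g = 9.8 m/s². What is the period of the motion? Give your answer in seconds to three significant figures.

3.09 s

r = L sinθ = 1.480 m. From T sinθ = mω²r and T cosθ = mg: tanθ = ω²r/g, so ω² = g tanθ / r = g/(L cosθ).
ω = √(g/(L cosθ)) = √(9.8/(2.80 × 0.8490)) = √4.123 = 2.030 rad/s.
Period = 2π/ω = 3.095 s.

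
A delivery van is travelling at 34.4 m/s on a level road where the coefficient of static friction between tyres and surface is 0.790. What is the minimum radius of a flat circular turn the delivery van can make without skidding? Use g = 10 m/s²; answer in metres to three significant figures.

150 m

At the limit, μ_s m g = m v²/r, so r_min = v²/(μ_s g) = (34.4)²/(0.790 × 10.0) = 1183/7.900 = 149.8 m.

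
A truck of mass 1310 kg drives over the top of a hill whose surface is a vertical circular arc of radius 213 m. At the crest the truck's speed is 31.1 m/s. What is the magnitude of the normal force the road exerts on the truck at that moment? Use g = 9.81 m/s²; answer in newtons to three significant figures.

6900 N

At the crest the centripetal acceleration points downward (toward the centre of the arc), so mg − N = mv²/r.
N = m(g − v²/r) = 1310 × (9.81 − (31.1)²/213) = 1310 × (9.81 − 4.541) = 1310 × 5.269 = 6903 N.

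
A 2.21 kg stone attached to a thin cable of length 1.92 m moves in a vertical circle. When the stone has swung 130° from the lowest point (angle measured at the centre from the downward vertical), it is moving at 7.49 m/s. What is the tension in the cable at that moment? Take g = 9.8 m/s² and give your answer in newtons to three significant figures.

Take the radial direction toward the centre of the circle as positive. The component of the weight along the string toward the centre is −mg cos φ (φ measured from the bottom), so Newton's second law along the string gives T − mg cos φ = m v²/r.
cos 130° = -0.6428, so T = m(v²/r + g cos φ) = 2.21 × ((7.49)²/1.92 + 9.8 × -0.6428) = 2.21 × (29.22 + (-6.299)) = 2.21 × 22.92 = 50.65 N.

50.7 N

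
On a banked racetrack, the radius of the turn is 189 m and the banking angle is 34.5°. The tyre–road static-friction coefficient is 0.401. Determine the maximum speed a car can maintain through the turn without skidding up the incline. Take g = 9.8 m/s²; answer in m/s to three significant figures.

At the maximum speed, friction acts down the slope at its limiting value f = μN. Radially (horizontal, toward centre): N sinθ + μN cosθ = mv²/r. Vertically: N cosθ − μN sinθ = mg.
Dividing: v² = r g (sinθ + μcosθ)/(cosθ − μsinθ).
sinθ + μcosθ = 0.5664 + 0.401×0.8241 = 0.8969; cosθ − μsinθ = 0.8241 − 0.401×0.5664 = 0.5970.
v² = 189 × 9.8 × 0.8969/0.5970 = 2783 m²/s², so v = 52.75 m/s.

52.8 m/s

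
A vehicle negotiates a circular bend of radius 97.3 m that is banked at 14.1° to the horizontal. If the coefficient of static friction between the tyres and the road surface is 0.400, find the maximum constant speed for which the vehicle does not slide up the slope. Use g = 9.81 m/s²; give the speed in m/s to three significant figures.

26.3 m/s

At the maximum speed, friction acts down the slope at its limiting value f = μN. Radially (horizontal, toward centre): N sinθ + μN cosθ = mv²/r. Vertically: N cosθ − μN sinθ = mg.
Dividing: v² = r g (sinθ + μcosθ)/(cosθ − μsinθ).
sinθ + μcosθ = 0.2436 + 0.400×0.9699 = 0.6316; cosθ − μsinθ = 0.9699 − 0.400×0.2436 = 0.8724.
v² = 97.3 × 9.81 × 0.6316/0.8724 = 691.0 m²/s², so v = 26.29 m/s.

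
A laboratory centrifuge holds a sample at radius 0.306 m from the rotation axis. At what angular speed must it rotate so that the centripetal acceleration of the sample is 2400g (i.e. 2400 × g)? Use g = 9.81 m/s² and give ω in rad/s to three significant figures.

Centripetal acceleration a_c = ω²r. Setting ω²r = 2400g:
ω = √(2400g / r) = √(2400 × 9.81 / 0.306) = √76940 = 277.4 rad/s.

277 rad/s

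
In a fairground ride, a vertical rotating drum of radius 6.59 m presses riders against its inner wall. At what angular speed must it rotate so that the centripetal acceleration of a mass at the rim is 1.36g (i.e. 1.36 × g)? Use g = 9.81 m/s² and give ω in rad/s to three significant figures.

1.42 rad/s

Centripetal acceleration a_c = ω²r. Setting ω²r = 1.36g:
ω = √(1.36g / r) = √(1.36 × 9.81 / 6.59) = √2.025 = 1.423 rad/s.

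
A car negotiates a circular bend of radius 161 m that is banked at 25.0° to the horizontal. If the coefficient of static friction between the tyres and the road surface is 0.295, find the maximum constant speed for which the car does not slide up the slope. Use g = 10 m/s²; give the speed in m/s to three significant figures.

37.7 m/s

At the maximum speed, friction acts down the slope at its limiting value f = μN. Radially (horizontal, toward centre): N sinθ + μN cosθ = mv²/r. Vertically: N cosθ − μN sinθ = mg.
Dividing: v² = r g (sinθ + μcosθ)/(cosθ − μsinθ).
sinθ + μcosθ = 0.4226 + 0.295×0.9063 = 0.6900; cosθ − μsinθ = 0.9063 − 0.295×0.4226 = 0.7816.
v² = 161 × 10.0 × 0.6900/0.7816 = 1421 m²/s², so v = 37.70 m/s.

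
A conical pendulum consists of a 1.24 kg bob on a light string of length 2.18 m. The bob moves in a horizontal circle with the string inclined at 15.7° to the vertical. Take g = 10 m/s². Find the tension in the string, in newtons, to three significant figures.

Vertically the bob has no acceleration, so T cosθ = mg.
T = mg/cosθ = 1.24 × 10.0 / cos 15.7° = 12.40/0.9627 = 12.88 N.

12.9 N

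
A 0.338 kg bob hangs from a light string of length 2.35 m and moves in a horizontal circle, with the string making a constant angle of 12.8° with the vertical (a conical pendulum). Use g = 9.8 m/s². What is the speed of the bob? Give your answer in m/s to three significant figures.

The radius of the circle is r = L sinθ = 2.35 × sin 12.8° = 0.5206 m.
Horizontally T sinθ = mv²/r and vertically T cosθ = mg, so tanθ = v²/(rg).
v = √(r g tanθ) = √(0.5206 × 9.8 × 0.2272) = √1.159 = 1.077 m/s.

1.08 m/s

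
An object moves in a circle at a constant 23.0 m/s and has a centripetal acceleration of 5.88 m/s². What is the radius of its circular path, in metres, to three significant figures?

a_c = v²/r ⇒ r = v²/a_c = (23.0)²/5.88 = 529.0/5.88 = 89.97 m.

90.0 m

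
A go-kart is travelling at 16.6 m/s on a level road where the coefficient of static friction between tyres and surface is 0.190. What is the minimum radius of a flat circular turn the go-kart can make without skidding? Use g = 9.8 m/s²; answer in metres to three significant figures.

At the limit, μ_s m g = m v²/r, so r_min = v²/(μ_s g) = (16.6)²/(0.190 × 9.8) = 275.6/1.862 = 148.0 m.

148 m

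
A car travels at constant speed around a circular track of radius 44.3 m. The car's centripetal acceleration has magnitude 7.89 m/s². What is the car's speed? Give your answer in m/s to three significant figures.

18.7 m/s

a_c = v²/r ⇒ v = √(a_c · r) = √(7.89 × 44.3) = √349.5 = 18.70 m/s.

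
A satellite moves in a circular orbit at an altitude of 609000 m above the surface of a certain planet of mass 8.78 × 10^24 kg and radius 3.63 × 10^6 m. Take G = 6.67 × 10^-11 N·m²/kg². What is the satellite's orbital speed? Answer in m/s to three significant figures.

Orbital radius r = R + h = 3.63 × 10^6 + 609000 = 4.239 × 10^6 m.
Gravity supplies the centripetal force: G M m / r² = m v² / r, so v = √(GM/r).
v = √(6.67 × 10^-11 × 8.78 × 10^24 / 4.239 × 10^6) = √(1.382 × 10^8) = 11750 m/s.

11800 m/s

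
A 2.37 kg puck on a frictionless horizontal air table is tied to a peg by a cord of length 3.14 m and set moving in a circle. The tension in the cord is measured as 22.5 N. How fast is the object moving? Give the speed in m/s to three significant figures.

5.46 m/s

T = m v²/r ⇒ v = √(T r / m) = √(22.5 × 3.14 / 2.37) = √29.81 = 5.460 m/s.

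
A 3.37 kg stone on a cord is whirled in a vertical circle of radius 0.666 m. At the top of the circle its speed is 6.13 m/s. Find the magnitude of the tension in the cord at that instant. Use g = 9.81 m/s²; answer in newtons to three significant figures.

At the top, both T and the weight mg point inward (toward the centre), so T + mg = mv²/r.
T = m(v²/r − g) = 3.37 × ((6.13)²/0.666 − 9.81) = 3.37 × (56.42 − 9.81) = 3.37 × 46.61 = 157.1 N.

157 N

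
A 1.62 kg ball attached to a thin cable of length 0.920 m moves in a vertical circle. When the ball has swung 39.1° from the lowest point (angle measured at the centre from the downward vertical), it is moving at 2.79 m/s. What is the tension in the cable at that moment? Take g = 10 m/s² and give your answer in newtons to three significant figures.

Take the radial direction toward the centre of the circle as positive. The component of the weight along the string toward the centre is −mg cos φ (φ measured from the bottom), so Newton's second law along the string gives T − mg cos φ = m v²/r.
cos 39.1° = 0.7760, so T = m(v²/r + g cos φ) = 1.62 × ((2.79)²/0.920 + 10.0 × 0.7760) = 1.62 × (8.461 + (7.760)) = 1.62 × 16.22 = 26.28 N.

26.3 N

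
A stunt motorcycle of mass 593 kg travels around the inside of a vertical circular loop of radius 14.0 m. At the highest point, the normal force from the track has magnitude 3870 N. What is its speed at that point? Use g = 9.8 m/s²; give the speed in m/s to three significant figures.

At the top, N + mg = mv²/r, so v = √(r(N/m + g)) = √(14.0 × (3870/593 + 9.8)) = √(14.0 × 16.33) = √228.6 = 15.12 m/s.

15.1 m/s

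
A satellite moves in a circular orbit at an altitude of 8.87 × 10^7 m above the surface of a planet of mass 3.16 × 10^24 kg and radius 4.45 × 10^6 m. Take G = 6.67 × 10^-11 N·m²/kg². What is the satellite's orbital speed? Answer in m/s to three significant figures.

1500 m/s

Orbital radius r = R + h = 4.45 × 10^6 + 8.87 × 10^7 = 9.315 × 10^7 m.
Gravity supplies the centripetal force: G M m / r² = m v² / r, so v = √(GM/r).
v = √(6.67 × 10^-11 × 3.16 × 10^24 / 9.315 × 10^7) = √(2.263 × 10^6) = 1504 m/s.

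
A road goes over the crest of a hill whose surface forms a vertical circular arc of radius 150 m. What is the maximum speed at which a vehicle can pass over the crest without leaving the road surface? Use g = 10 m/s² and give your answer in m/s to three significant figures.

At the crest the centre of the circle is below the vehicle, so the net downward (centripetal) force is mg − N = mv²/r.
The vehicle leaves the road when N → 0, giving v_max = √(g r) = √(10.0 × 150) = 38.73 m/s.

38.7 m/s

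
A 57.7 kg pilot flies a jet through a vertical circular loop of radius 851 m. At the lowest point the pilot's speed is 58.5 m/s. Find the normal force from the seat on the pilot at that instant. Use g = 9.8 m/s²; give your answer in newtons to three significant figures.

At the lowest point, N points up (toward the centre) and the weight mg points down (away from the centre), so the net inward force is N − mg = mv²/r.
N = m(v²/r + g) = 57.7 × ((58.5)²/851 + 9.8) = 57.7 × (4.021 + 9.8) = 57.7 × 13.82 = 797.5 N.

797 N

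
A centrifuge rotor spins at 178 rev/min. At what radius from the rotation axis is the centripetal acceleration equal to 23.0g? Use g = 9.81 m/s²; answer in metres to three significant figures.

0.649 m

ω = 178 rev/min × 2π/60 = 18.64 rad/s.
a_c = ω²r = 23.0g ⇒ r = 23.0 × 9.81 / (18.64)² = 225.6/347.5 = 0.6494 m.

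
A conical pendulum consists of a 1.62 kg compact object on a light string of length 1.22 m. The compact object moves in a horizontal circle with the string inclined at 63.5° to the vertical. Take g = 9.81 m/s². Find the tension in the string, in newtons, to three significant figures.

Vertically the bob has no acceleration, so T cosθ = mg.
T = mg/cosθ = 1.62 × 9.81 / cos 63.5° = 15.89/0.4462 = 35.62 N.

35.6 N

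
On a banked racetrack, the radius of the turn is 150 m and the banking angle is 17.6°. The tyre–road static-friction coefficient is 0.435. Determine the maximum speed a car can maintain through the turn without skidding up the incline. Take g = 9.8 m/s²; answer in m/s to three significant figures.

At the maximum speed, friction acts down the slope at its limiting value f = μN. Radially (horizontal, toward centre): N sinθ + μN cosθ = mv²/r. Vertically: N cosθ − μN sinθ = mg.
Dividing: v² = r g (sinθ + μcosθ)/(cosθ − μsinθ).
sinθ + μcosθ = 0.3024 + 0.435×0.9532 = 0.7170; cosθ − μsinθ = 0.9532 − 0.435×0.3024 = 0.8217.
v² = 150 × 9.8 × 0.7170/0.8217 = 1283 m²/s², so v = 35.82 m/s.

35.8 m/s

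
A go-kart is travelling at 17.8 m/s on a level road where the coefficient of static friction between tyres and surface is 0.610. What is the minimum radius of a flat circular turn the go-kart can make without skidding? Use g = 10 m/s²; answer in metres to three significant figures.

At the limit, μ_s m g = m v²/r, so r_min = v²/(μ_s g) = (17.8)²/(0.610 × 10.0) = 316.8/6.100 = 51.94 m.

51.9 m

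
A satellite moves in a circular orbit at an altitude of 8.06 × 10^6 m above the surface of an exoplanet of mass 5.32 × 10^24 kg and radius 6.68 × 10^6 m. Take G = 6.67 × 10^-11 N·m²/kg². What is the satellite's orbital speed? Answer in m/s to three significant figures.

4910 m/s

Orbital radius r = R + h = 6.68 × 10^6 + 8.06 × 10^6 = 1.474 × 10^7 m.
Gravity supplies the centripetal force: G M m / r² = m v² / r, so v = √(GM/r).
v = √(6.67 × 10^-11 × 5.32 × 10^24 / 1.474 × 10^7) = √(2.407 × 10^7) = 4906 m/s.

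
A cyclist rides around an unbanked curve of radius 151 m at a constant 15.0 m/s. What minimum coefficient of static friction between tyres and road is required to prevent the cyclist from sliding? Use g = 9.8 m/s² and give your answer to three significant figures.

0.152

Friction provides the centripetal force: μ_s m g = m v²/r, so μ_s = v²/(g r) = (15.00)²/(9.8 × 151) = 225.0/1480 = 0.1520.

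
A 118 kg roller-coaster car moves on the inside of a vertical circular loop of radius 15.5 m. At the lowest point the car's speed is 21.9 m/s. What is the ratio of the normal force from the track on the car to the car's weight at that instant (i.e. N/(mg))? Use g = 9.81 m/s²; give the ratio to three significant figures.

4.15

At the bottom, N − mg = mv²/r, so N = m(v²/r + g) and N/(mg) = v²/(rg) + 1 = (21.9)²/(15.5 × 9.81) + 1 = 3.154 + 1 = 4.154.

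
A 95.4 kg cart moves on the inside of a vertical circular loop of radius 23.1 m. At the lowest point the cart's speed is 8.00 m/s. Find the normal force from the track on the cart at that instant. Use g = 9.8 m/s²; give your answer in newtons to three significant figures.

1200 N

At the lowest point, N points up (toward the centre) and the weight mg points down (away from the centre), so the net inward force is N − mg = mv²/r.
N = m(v²/r + g) = 95.4 × ((8.00)²/23.1 + 9.8) = 95.4 × (2.771 + 9.8) = 95.4 × 12.57 = 1199 N.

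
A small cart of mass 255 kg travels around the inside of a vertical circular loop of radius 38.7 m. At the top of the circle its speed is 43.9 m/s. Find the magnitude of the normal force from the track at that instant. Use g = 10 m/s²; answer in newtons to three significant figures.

At the top, both N and the weight mg point inward (toward the centre), so N + mg = mv²/r.
N = m(v²/r − g) = 255 × ((43.9)²/38.7 − 10.0) = 255 × (49.80 − 10.0) = 255 × 39.80 = 10150 N.

10100 N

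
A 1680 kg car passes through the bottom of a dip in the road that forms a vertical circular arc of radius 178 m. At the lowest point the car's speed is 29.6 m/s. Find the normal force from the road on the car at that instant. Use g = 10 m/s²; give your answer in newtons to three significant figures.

25100 N

At the lowest point, N points up (toward the centre) and the weight mg points down (away from the centre), so the net inward force is N − mg = mv²/r.
N = m(v²/r + g) = 1680 × ((29.6)²/178 + 10.0) = 1680 × (4.922 + 10.0) = 1680 × 14.92 = 25070 N.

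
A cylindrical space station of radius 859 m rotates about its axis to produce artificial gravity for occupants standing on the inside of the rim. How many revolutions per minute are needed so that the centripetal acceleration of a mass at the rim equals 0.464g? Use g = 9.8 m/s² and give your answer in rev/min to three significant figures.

0.695 rev/min

Require ω²r = 0.464g, so ω = √(0.464 × 9.8/859) = 0.07276 rad/s.
In rev/min: ω × 60/(2π) = 0.07276 × 60/(2π) = 0.6948 rev/min.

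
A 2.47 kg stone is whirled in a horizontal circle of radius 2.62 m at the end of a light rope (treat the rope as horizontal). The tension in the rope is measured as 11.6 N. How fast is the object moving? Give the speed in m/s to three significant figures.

T = m v²/r ⇒ v = √(T r / m) = √(11.6 × 2.62 / 2.47) = √12.30 = 3.508 m/s.

3.51 m/s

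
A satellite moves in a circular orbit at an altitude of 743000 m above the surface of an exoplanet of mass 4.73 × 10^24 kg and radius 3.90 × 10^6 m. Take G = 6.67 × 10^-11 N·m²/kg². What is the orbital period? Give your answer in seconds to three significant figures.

3540 s

r = R + h = 3.90 × 10^6 + 743000 = 4.643 × 10^6 m. Gravity provides the centripetal force: G M m / r² = m v² / r ⇒ v = √(GM/r) = 8243 m/s.
T = 2πr/v = 2π × 4.643 × 10^6 / 8243 = 3539 s.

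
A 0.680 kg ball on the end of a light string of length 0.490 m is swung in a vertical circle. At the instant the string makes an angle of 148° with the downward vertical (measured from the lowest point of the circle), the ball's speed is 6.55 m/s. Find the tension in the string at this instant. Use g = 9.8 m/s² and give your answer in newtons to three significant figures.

53.9 N

Take the radial direction toward the centre of the circle as positive. The component of the weight along the string toward the centre is −mg cos φ (φ measured from the bottom), so Newton's second law along the string gives T − mg cos φ = m v²/r.
cos 148° = -0.8480, so T = m(v²/r + g cos φ) = 0.680 × ((6.55)²/0.490 + 9.8 × -0.8480) = 0.680 × (87.56 + (-8.311)) = 0.680 × 79.25 = 53.89 N.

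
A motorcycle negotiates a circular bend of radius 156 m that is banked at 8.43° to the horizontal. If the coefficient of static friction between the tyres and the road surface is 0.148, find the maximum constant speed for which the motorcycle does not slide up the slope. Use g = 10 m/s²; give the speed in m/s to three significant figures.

21.7 m/s

At the maximum speed, friction acts down the slope at its limiting value f = μN. Radially (horizontal, toward centre): N sinθ + μN cosθ = mv²/r. Vertically: N cosθ − μN sinθ = mg.
Dividing: v² = r g (sinθ + μcosθ)/(cosθ − μsinθ).
sinθ + μcosθ = 0.1466 + 0.148×0.9892 = 0.2930; cosθ − μsinθ = 0.9892 − 0.148×0.1466 = 0.9675.
v² = 156 × 10.0 × 0.2930/0.9675 = 472.4 m²/s², so v = 21.74 m/s.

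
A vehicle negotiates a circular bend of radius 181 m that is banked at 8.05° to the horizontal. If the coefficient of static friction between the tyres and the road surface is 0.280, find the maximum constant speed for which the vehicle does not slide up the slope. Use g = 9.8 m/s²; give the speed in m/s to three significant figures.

At the maximum speed, friction acts down the slope at its limiting value f = μN. Radially (horizontal, toward centre): N sinθ + μN cosθ = mv²/r. Vertically: N cosθ − μN sinθ = mg.
Dividing: v² = r g (sinθ + μcosθ)/(cosθ − μsinθ).
sinθ + μcosθ = 0.1400 + 0.280×0.9901 = 0.4173; cosθ − μsinθ = 0.9901 − 0.280×0.1400 = 0.9509.
v² = 181 × 9.8 × 0.4173/0.9509 = 778.4 m²/s², so v = 27.90 m/s.

27.9 m/s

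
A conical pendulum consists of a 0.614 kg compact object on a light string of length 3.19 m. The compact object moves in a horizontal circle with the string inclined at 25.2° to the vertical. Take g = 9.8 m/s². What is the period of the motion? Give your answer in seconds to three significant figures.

3.41 s

r = L sinθ = 1.358 m. From T sinθ = mω²r and T cosθ = mg: tanθ = ω²r/g, so ω² = g tanθ / r = g/(L cosθ).
ω = √(g/(L cosθ)) = √(9.8/(3.19 × 0.9048)) = √3.395 = 1.843 rad/s.
Period = 2π/ω = 3.410 s.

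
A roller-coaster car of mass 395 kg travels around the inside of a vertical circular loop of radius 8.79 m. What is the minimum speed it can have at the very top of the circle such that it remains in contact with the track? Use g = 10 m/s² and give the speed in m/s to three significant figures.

At the highest point the centre is directly below, so both the weight and N act inward: N + mg = mv²/r.
At minimum speed N → 0, so mg = mv_min²/r ⇒ v_min = √(g r) = √(10.0 × 8.79) = 9.375 m/s.

9.38 m/s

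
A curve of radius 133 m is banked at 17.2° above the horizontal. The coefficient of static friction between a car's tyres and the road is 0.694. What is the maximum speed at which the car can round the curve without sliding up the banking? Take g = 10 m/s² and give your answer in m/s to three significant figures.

41.2 m/s

At the maximum speed, friction acts down the slope at its limiting value f = μN. Radially (horizontal, toward centre): N sinθ + μN cosθ = mv²/r. Vertically: N cosθ − μN sinθ = mg.
Dividing: v² = r g (sinθ + μcosθ)/(cosθ − μsinθ).
sinθ + μcosθ = 0.2957 + 0.694×0.9553 = 0.9587; cosθ − μsinθ = 0.9553 − 0.694×0.2957 = 0.7501.
v² = 133 × 10.0 × 0.9587/0.7501 = 1700 m²/s², so v = 41.23 m/s.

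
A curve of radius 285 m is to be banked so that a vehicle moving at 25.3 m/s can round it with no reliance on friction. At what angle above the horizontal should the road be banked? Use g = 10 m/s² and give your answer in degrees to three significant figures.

For a frictionless banked turn: horizontally N sinθ = mv²/r and vertically N cosθ = mg.
Dividing: tanθ = v²/(r g) = (25.3)²/(285 × 10.0) = 640.1/2850 = 0.2246.
θ = arctan(0.2246) = 12.66°.

12.7°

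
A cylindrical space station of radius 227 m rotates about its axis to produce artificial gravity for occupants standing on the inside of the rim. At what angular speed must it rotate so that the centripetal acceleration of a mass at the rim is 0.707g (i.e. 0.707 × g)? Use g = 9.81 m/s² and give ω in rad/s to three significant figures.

0.175 rad/s

Centripetal acceleration a_c = ω²r. Setting ω²r = 0.707g:
ω = √(0.707g / r) = √(0.707 × 9.81 / 227) = √0.03055 = 0.1748 rad/s.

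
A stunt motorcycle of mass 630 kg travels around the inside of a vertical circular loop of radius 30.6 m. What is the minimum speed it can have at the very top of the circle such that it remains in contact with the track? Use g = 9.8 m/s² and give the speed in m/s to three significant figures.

At the highest point the centre is directly below, so both the weight and N act inward: N + mg = mv²/r.
At minimum speed N → 0, so mg = mv_min²/r ⇒ v_min = √(g r) = √(9.8 × 30.6) = 17.32 m/s.

17.3 m/s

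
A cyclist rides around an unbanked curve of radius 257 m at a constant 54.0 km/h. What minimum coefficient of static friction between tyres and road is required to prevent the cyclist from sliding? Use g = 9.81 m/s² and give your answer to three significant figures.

0.0892

v = 54.0/3.6 = 15.00 m/s.
Friction provides the centripetal force: μ_s m g = m v²/r, so μ_s = v²/(g r) = (15.00)²/(9.81 × 257) = 225.0/2521 = 0.08924.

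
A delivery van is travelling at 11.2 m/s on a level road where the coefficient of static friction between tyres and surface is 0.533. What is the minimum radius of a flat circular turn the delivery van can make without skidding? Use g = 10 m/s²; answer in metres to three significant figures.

At the limit, μ_s m g = m v²/r, so r_min = v²/(μ_s g) = (11.2)²/(0.533 × 10.0) = 125.4/5.330 = 23.53 m.

23.5 m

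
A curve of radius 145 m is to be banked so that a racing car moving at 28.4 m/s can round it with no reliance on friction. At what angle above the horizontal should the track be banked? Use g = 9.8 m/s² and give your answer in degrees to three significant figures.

29.6°

For a frictionless banked turn: horizontally N sinθ = mv²/r and vertically N cosθ = mg.
Dividing: tanθ = v²/(r g) = (28.4)²/(145 × 9.8) = 806.6/1421 = 0.5676.
θ = arctan(0.5676) = 29.58°.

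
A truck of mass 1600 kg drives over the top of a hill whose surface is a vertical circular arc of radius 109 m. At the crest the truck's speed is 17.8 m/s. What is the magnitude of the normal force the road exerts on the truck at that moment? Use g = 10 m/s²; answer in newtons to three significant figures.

11300 N

At the crest the centripetal acceleration points downward (toward the centre of the arc), so mg − N = mv²/r.
N = m(g − v²/r) = 1600 × (10.0 − (17.8)²/109) = 1600 × (10.0 − 2.907) = 1600 × 7.093 = 11350 N.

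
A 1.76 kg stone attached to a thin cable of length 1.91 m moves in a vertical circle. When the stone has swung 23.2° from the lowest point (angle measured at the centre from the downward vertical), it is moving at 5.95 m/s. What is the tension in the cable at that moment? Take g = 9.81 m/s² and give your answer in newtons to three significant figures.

Take the radial direction toward the centre of the circle as positive. The component of the weight along the string toward the centre is −mg cos φ (φ measured from the bottom), so Newton's second law along the string gives T − mg cos φ = m v²/r.
cos 23.2° = 0.9191, so T = m(v²/r + g cos φ) = 1.76 × ((5.95)²/1.91 + 9.81 × 0.9191) = 1.76 × (18.54 + (9.017)) = 1.76 × 27.55 = 48.49 N.

48.5 N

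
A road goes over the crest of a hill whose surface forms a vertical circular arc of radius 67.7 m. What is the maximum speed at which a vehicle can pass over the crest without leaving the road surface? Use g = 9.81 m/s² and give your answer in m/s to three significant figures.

At the crest the centre of the circle is below the vehicle, so the net downward (centripetal) force is mg − N = mv²/r.
The vehicle leaves the road when N → 0, giving v_max = √(g r) = √(9.81 × 67.7) = 25.77 m/s.

25.8 m/s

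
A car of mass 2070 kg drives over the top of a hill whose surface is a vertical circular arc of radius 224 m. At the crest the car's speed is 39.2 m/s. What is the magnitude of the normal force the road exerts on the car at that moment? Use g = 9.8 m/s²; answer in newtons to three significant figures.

At the crest the centripetal acceleration points downward (toward the centre of the arc), so mg − N = mv²/r.
N = m(g − v²/r) = 2070 × (9.8 − (39.2)²/224) = 2070 × (9.8 − 6.860) = 2070 × 2.940 = 6086 N.

6090 N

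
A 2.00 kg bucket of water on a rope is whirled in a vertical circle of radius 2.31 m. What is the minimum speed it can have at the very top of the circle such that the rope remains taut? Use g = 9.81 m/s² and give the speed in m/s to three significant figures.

4.76 m/s

At the top, both weight mg and T point toward the centre: T + mg = mv²/r.
At minimum speed T → 0, so mg = mv_min²/r ⇒ v_min = √(g r) = √(9.81 × 2.31) = 4.760 m/s.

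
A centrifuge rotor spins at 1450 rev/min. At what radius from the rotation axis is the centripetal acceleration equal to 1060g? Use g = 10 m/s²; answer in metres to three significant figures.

0.460 m

ω = 1450 rev/min × 2π/60 = 151.8 rad/s.
a_c = ω²r = 1060g ⇒ r = 1060 × 10.0 / (151.8)² = 10600/23060 = 0.4597 m.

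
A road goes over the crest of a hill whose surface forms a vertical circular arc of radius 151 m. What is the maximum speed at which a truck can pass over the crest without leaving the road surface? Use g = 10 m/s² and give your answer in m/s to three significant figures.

38.9 m/s

At the crest the centre of the circle is below the truck, so the net downward (centripetal) force is mg − N = mv²/r.
The truck leaves the road when N → 0, giving v_max = √(g r) = √(10.0 × 151) = 38.86 m/s.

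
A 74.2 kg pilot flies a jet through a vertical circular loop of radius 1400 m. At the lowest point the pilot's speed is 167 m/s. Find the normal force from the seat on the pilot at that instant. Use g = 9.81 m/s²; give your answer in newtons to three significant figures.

2210 N

At the lowest point, N points up (toward the centre) and the weight mg points down (away from the centre), so the net inward force is N − mg = mv²/r.
N = m(v²/r + g) = 74.2 × ((167)²/1400 + 9.81) = 74.2 × (19.92 + 9.81) = 74.2 × 29.73 = 2206 N.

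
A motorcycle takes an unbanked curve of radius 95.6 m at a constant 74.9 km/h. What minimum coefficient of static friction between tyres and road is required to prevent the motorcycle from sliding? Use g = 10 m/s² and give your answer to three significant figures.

v = 74.9/3.6 = 20.81 m/s.
Friction provides the centripetal force: μ_s m g = m v²/r, so μ_s = v²/(g r) = (20.81)²/(10.0 × 95.6) = 432.9/956.0 = 0.4528.

0.453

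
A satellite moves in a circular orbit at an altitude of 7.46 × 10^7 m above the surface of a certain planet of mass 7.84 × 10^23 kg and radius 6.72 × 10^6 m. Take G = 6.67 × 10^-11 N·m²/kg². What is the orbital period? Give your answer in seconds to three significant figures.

r = R + h = 6.72 × 10^6 + 7.46 × 10^7 = 8.132 × 10^7 m. Gravity provides the centripetal force: G M m / r² = m v² / r ⇒ v = √(GM/r) = 801.9 m/s.
T = 2πr/v = 2π × 8.132 × 10^7 / 801.9 = 637200 s.

637000 s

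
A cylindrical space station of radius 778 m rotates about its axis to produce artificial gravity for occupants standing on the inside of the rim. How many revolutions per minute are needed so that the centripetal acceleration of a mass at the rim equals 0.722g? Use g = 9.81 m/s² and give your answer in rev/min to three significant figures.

0.911 rev/min

Require ω²r = 0.722g, so ω = √(0.722 × 9.81/778) = 0.09541 rad/s.
In rev/min: ω × 60/(2π) = 0.09541 × 60/(2π) = 0.9111 rev/min.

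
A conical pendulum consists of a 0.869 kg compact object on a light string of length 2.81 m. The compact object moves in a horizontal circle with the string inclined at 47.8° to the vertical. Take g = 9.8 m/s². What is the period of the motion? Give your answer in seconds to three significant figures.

r = L sinθ = 2.082 m. From T sinθ = mω²r and T cosθ = mg: tanθ = ω²r/g, so ω² = g tanθ / r = g/(L cosθ).
ω = √(g/(L cosθ)) = √(9.8/(2.81 × 0.6717)) = √5.192 = 2.279 rad/s.
Period = 2π/ω = 2.757 s.

2.76 s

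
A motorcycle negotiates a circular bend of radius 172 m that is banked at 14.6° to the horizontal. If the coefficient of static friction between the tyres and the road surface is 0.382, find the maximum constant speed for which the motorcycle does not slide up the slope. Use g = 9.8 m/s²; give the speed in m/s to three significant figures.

At the maximum speed, friction acts down the slope at its limiting value f = μN. Radially (horizontal, toward centre): N sinθ + μN cosθ = mv²/r. Vertically: N cosθ − μN sinθ = mg.
Dividing: v² = r g (sinθ + μcosθ)/(cosθ − μsinθ).
sinθ + μcosθ = 0.2521 + 0.382×0.9677 = 0.6217; cosθ − μsinθ = 0.9677 − 0.382×0.2521 = 0.8714.
v² = 172 × 9.8 × 0.6217/0.8714 = 1203 m²/s², so v = 34.68 m/s.

34.7 m/s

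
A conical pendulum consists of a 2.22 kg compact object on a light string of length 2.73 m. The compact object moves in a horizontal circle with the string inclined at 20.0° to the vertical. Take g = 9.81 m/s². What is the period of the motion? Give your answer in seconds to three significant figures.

3.21 s

r = L sinθ = 0.9337 m. From T sinθ = mω²r and T cosθ = mg: tanθ = ω²r/g, so ω² = g tanθ / r = g/(L cosθ).
ω = √(g/(L cosθ)) = √(9.81/(2.73 × 0.9397)) = √3.824 = 1.956 rad/s.
Period = 2π/ω = 3.213 s.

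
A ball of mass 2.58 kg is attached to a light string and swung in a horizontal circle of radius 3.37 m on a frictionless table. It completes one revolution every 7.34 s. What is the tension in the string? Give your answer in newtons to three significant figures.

6.37 N

v = 2πr/T = 2π × 3.37/7.34 = 2.885 m/s.
The tension is the only horizontal force, so it supplies the full centripetal force: T = m v²/r = 2.58 × (2.885)²/3.37 = 2.58 × 8.322/3.37 = 6.371 N.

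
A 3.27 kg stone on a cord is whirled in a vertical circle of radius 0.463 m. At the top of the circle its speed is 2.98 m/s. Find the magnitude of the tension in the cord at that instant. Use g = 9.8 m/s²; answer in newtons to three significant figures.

30.7 N

At the top, both T and the weight mg point inward (toward the centre), so T + mg = mv²/r.
T = m(v²/r − g) = 3.27 × ((2.98)²/0.463 − 9.8) = 3.27 × (19.18 − 9.8) = 3.27 × 9.380 = 30.67 N.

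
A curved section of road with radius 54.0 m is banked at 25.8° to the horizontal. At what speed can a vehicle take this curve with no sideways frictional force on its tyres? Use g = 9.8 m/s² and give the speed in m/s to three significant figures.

16.0 m/s

On a frictionless banked curve, N sinθ = mv²/r and N cosθ = mg, so tanθ = v²/(rg).
v = √(r g tanθ) = √(54.0 × 9.8 × tan 25.8°) = √(54.0 × 9.8 × 0.4834) = √255.8 = 15.99 m/s.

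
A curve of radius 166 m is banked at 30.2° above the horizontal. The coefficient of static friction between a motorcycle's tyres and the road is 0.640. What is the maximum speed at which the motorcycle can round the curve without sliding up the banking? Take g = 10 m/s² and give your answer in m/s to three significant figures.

At the maximum speed, friction acts down the slope at its limiting value f = μN. Radially (horizontal, toward centre): N sinθ + μN cosθ = mv²/r. Vertically: N cosθ − μN sinθ = mg.
Dividing: v² = r g (sinθ + μcosθ)/(cosθ − μsinθ).
sinθ + μcosθ = 0.5030 + 0.640×0.8643 = 1.056; cosθ − μsinθ = 0.8643 − 0.640×0.5030 = 0.5423.
v² = 166 × 10.0 × 1.056/0.5423 = 3233 m²/s², so v = 56.86 m/s.

56.9 m/s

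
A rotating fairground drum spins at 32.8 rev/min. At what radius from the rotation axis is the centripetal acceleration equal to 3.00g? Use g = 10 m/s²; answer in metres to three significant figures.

2.54 m

ω = 32.8 rev/min × 2π/60 = 3.435 rad/s.
a_c = ω²r = 3.00g ⇒ r = 3.00 × 10.0 / (3.435)² = 30.00/11.80 = 2.543 m.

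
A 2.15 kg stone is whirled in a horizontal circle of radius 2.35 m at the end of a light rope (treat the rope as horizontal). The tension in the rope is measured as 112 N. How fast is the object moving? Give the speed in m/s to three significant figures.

T = m v²/r ⇒ v = √(T r / m) = √(112 × 2.35 / 2.15) = √122.4 = 11.06 m/s.

11.1 m/s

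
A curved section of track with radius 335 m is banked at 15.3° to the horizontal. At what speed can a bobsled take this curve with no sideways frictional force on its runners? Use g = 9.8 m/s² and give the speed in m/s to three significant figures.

On a frictionless banked curve, N sinθ = mv²/r and N cosθ = mg, so tanθ = v²/(rg).
v = √(r g tanθ) = √(335 × 9.8 × tan 15.3°) = √(335 × 9.8 × 0.2736) = √898.1 = 29.97 m/s.

30.0 m/s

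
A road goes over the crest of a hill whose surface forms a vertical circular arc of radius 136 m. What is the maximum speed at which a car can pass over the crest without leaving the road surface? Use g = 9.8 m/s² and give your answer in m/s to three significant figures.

At the crest the centre of the circle is below the car, so the net downward (centripetal) force is mg − N = mv²/r.
The car leaves the road when N → 0, giving v_max = √(g r) = √(9.8 × 136) = 36.51 m/s.

36.5 m/s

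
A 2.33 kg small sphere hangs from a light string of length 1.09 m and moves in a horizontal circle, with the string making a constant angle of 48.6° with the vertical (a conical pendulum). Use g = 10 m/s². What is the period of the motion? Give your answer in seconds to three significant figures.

1.69 s

r = L sinθ = 0.8176 m. From T sinθ = mω²r and T cosθ = mg: tanθ = ω²r/g, so ω² = g tanθ / r = g/(L cosθ).
ω = √(g/(L cosθ)) = √(10.0/(1.09 × 0.6613)) = √13.87 = 3.725 rad/s.
Period = 2π/ω = 1.687 s.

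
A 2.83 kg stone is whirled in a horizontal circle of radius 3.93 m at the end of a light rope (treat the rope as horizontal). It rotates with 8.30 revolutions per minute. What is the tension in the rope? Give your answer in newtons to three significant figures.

ω = 8.30 rev/min × 2π/60 = 0.8692 rad/s, so v = ωr = 0.8692 × 3.93 = 3.416 m/s.
The tension is the only horizontal force, so it supplies the full centripetal force: T = m v²/r = 2.83 × (3.416)²/3.93 = 2.83 × 11.67/3.93 = 8.402 N.

8.40 N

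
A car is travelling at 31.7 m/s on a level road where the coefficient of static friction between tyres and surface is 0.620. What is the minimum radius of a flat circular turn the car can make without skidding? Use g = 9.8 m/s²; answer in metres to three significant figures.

165 m

At the limit, μ_s m g = m v²/r, so r_min = v²/(μ_s g) = (31.7)²/(0.620 × 9.8) = 1005/6.076 = 165.4 m.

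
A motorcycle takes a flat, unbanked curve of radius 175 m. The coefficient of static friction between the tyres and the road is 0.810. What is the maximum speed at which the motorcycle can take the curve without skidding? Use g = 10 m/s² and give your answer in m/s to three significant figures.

37.6 m/s

Friction provides the centripetal force on a flat curve. At maximum speed it is at its limiting value: μ_s m g = m v²/r.
Mass cancels: v_max = √(μ_s g r) = √(0.810 × 10.0 × 175) = √1418 = 37.65 m/s.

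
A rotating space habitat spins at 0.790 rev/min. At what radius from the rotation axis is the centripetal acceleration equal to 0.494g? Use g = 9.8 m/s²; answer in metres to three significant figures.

707 m

ω = 0.790 rev/min × 2π/60 = 0.08273 rad/s.
a_c = ω²r = 0.494g ⇒ r = 0.494 × 9.8 / (0.08273)² = 4.841/0.006844 = 707.4 m.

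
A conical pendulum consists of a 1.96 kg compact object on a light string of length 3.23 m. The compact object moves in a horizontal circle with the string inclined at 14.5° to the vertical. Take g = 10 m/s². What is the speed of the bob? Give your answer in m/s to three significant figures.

1.45 m/s

The radius of the circle is r = L sinθ = 3.23 × sin 14.5° = 0.8087 m.
Horizontally T sinθ = mv²/r and vertically T cosθ = mg, so tanθ = v²/(rg).
v = √(r g tanθ) = √(0.8087 × 10.0 × 0.2586) = √2.092 = 1.446 m/s.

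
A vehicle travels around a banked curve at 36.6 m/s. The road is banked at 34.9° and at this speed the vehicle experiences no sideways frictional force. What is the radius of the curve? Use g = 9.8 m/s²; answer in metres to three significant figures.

196 m

Frictionless banking: tanθ = v²/(rg), so r = v²/(g tanθ).
r = (36.6)²/(9.8 × tan 34.9°) = 1340/(9.8 × 0.6976) = 1340/6.837 = 195.9 m.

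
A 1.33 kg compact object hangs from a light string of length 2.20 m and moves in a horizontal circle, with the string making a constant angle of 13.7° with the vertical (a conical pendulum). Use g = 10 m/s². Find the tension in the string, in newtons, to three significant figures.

Vertically the bob has no acceleration, so T cosθ = mg.
T = mg/cosθ = 1.33 × 10.0 / cos 13.7° = 13.30/0.9715 = 13.69 N.

13.7 N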